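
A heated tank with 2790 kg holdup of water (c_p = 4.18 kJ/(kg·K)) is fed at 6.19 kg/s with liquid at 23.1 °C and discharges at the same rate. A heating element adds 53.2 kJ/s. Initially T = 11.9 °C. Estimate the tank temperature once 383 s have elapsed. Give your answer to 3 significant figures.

M c_p dT/dt = ṁ c_p (T_in − T) + Q̇.
Rearrange: dT/dt = (T_ss − T)/τ with τ = M/ṁ = 450.73 s and T_ss = T_in + Q̇/(ṁ c_p) = 25.156 °C.
Integrating: T(t) = T_ss + (T₀ − T_ss) e^(−t/τ).
T(383) = 25.156 + (-13.256)·e^(−383/450.73) = 25.156 + (-13.256)·0.42753 = 19.489 °C.

19.5 °C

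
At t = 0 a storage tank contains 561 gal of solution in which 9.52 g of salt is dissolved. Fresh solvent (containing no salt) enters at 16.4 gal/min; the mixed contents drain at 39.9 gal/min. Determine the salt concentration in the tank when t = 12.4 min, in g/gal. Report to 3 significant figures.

0.0102 g/gal

Let m(t) be the amount of salt. Volume: V(t) = V₀ + (Q_in − Q_out) t = 561 − 23.500 t; V(12.4) = 269.60 gal.
Species balance (pure solvent in): dm/dt = −Q_out · m/V(t).
Separate: dm/m = −Q_out dt/V(t) ⇒ ln(m/m₀) = −(Q_out/(Q_in−Q_out)) ln(V/V₀).
m = m₀ (V₀/V)^(Q_out/(Q_in−Q_out)) = 9.52 × (561/269.60)^(-1.6979) = 2.7435 g.
C = m/V = 2.7435/269.60 = 0.010176 g/gal.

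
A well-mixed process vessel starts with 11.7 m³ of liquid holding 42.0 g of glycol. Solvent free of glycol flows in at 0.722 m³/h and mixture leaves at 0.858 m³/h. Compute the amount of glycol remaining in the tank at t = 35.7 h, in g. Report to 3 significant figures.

Let m(t) be the amount of glycol. Volume: V(t) = V₀ + (Q_in − Q_out) t = 11.7 − 0.13600 t; V(35.7) = 6.8448 m³.
Species balance (pure solvent in): dm/dt = −Q_out · m/V(t).
dm/m = −Q_out dt/(V₀ − 0.13600 t); integrating gives ln(m/m₀) = −(Q_out/(Q_in−Q_out)) ln(V/V₀).
m = m₀ (V₀/V)^(Q_out/(Q_in−Q_out)) = 42.0 × (11.7/6.8448)^(-6.3088) = 1.4269 g.

1.43 g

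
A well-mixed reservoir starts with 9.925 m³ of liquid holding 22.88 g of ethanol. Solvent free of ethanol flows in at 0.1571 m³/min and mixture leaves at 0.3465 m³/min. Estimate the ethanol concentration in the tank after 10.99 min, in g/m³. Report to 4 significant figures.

Let m(t) be the amount of ethanol. Volume: V(t) = V₀ + (Q_in − Q_out) t = 9.925 − 0.189400 t; V(10.99) = 7.84349 m³.
Solute balance: dm/dt = 0 − Q_out C = −Q_out m/V(t).
dm/m = −Q_out dt/(V₀ − 0.189400 t); integrating gives ln(m/m₀) = −(Q_out/(Q_in−Q_out)) ln(V/V₀).
m = m₀ (V₀/V)^(Q_out/(Q_in−Q_out)) = 22.88 × (9.925/7.84349)^(-1.82946) = 14.8746 g.
C = m/V = 14.8746/7.84349 = 1.89643 g/m³.

1.896 g/m³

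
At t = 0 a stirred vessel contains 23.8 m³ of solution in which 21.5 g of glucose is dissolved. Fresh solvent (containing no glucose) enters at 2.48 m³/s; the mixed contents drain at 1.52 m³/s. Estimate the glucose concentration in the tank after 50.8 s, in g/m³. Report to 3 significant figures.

Total volume: dV/dt = Q_in − Q_out = 0.96000 m³/s, so V(t) = 23.8 + 0.96000 t and V(50.8) = 72.568 m³.
Solute balance: dm/dt = 0 − Q_out C = −Q_out m/V(t).
dm/m = −Q_out dt/(V₀ + 0.96000 t); integrating gives ln(m/m₀) = −(Q_out/(Q_in−Q_out)) ln(V/V₀).
m = m₀ (V₀/V)^(Q_out/(Q_in−Q_out)) = 21.5 × (23.8/72.568)^(1.5833) = 3.6799 g.
C = m/V = 3.6799/72.568 = 0.050710 g/m³.

0.0507 g/m³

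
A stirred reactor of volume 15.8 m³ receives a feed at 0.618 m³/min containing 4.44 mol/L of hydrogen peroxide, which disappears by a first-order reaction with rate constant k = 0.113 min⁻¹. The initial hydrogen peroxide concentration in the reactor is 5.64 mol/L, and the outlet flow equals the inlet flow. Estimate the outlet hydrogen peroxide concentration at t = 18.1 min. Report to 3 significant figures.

1.43 mol/L

Accumulation = in − out − consumed: V dC/dt = Q C_in − Q C − k V C.
dC/dt = (Q/V) C_in − (Q/V + k) C; effective rate a = Q/V + k = 0.039114 + 0.113 = 0.15211 min⁻¹.
C_ss = Q C_in/(Q + kV) = 1.1417 mol/L; C(t) = C_ss + (C₀ − C_ss) e^(−a t).
C(18.1) = 1.1417 + (4.4983)·e^(−0.15211·18.1) = 1.1417 + (4.4983)·0.063720 = 1.4283 mol/L.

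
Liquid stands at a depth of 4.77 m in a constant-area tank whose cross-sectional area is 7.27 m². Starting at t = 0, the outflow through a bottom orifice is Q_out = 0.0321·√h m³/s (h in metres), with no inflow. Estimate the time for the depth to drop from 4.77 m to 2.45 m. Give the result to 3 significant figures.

With no inflow, A dh/dt = −0.0321 √h.
∫ h^(−1/2) dh = −(0.0321/A) ∫ dt, giving 2√h = 2√h₀ − (0.0321/A) t.
t = 2A(√h₀ − √h)/0.0321 = 2·7.27·(√4.77 − √2.45)/0.0321
  = 14.540 × (2.1840 − 1.5652) / 0.0321 = 280.28 s.

280 s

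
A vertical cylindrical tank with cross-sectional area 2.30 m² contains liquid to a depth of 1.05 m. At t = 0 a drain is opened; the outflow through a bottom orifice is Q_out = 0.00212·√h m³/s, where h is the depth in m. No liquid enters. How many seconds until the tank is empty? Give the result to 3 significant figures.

With no inflow, A dh/dt = −0.00212 √h.
∫ h^(−1/2) dh = −(0.00212/A) ∫ dt, giving 2√h = 2√h₀ − (0.00212/A) t.
Set h = 0: 2√h₀ = (0.00212/A) t_empty ⇒ t_empty = 2A√h₀/0.00212.
t_empty = 2·2.30·√1.05/0.00212 = 4.6000·1.0247/0.00212 = 2223.4 s.

2220 s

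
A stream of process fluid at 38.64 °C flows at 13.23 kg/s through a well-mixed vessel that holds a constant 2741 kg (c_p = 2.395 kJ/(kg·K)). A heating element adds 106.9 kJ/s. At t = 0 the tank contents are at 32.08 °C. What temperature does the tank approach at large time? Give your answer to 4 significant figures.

42.01 °C

M c_p dT/dt = ṁ c_p (T_in − T) + Q̇.
At steady state dT/dt = 0 ⇒ T_ss = T_in + Q̇/(ṁ c_p) = 38.64 + 106.9/(13.23·2.395) = 42.0137 °C.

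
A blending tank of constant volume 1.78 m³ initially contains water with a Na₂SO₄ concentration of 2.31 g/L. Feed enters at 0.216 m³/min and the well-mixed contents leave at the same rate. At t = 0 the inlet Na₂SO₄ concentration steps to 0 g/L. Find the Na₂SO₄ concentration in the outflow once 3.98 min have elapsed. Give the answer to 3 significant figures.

1.43 g/L

Transient balance on the dissolved component: V dC/dt = Q(C_in − C).
Time constant τ = V/Q = 1.78/0.216 = 8.2407 min.
This is linear first-order; C(t) = C_in + (C₀ − C_in) e^(−t/τ).
C(3.98) = 0 + (2.31 − 0)·e^(−3.98/8.2407) = 0 + (2.3100)·0.61695 = 1.4252 g/L.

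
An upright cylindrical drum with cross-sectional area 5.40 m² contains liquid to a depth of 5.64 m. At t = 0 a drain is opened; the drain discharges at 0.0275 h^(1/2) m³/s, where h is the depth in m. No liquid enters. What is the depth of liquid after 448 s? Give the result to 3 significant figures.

Mass balance (ρ constant): A dh/dt = −0.0275 √h.
Separate and integrate: 2(√h − √h₀) = −(0.0275/A) t.
√h = √5.64 − 0.0275·448/(2·5.40) = 2.3749 − 1.1407 = 1.2341.
h = 1.2341² = 1.5231 m.

1.52 m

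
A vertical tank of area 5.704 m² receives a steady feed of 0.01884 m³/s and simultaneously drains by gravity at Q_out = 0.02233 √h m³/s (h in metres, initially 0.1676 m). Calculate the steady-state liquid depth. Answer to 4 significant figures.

Volume balance on the tank: A dh/dt = Q_in − 0.02233 √h. At steady state dh/dt = 0:
Q_in = 0.02233 √h_ss ⇒ √h_ss = 0.01884/0.02233 = 0.843708.
h_ss = 0.843708² = 0.711843 m. (Since h₀ = 0.1676 m < h_ss, the level will rise toward this value.)

0.7118 m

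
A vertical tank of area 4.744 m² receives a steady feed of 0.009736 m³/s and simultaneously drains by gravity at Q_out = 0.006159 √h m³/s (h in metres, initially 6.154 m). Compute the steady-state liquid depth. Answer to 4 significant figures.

A dh/dt = Q_in − 0.006159 √h. Steady state requires inflow = outflow:
Q_in = 0.006159 √h_ss ⇒ √h_ss = 0.009736/0.006159 = 1.58078.
h_ss = 1.58078² = 2.49885 m. (Since h₀ = 6.154 m > h_ss, the level will fall toward this value.)

2.499 m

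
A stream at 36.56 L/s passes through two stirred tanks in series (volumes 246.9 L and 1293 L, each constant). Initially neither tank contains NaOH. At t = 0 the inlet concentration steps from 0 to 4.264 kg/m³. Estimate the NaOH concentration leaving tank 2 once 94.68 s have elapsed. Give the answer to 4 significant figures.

Species balance on tank i: dCᵢ/dt = (Cᵢ₋₁ − Cᵢ)/τᵢ with τᵢ = Vᵢ/Q.
τ₁ = 246.9/36.56 = 6.75328 s; τ₂ = 1293/36.56 = 35.3665 s.
Solving the cascade with C₁(0)=C₂(0)=0 gives C₂(t) = C_in[1 − (τ₁ e^(−t/τ₁) − τ₂ e^(−t/τ₂))/(τ₁ − τ₂)].
At t = 94.68: e^(−t/τ₁) = 8.15186e-07, e^(−t/τ₂) = 0.0687617.
C₂ = 4.264·[1 − (6.75328·8.15186e-07 − 35.3665·0.0687617)/(-28.6132)] = 4.264·0.915009 = 3.90160 kg/m³.

3.902 kg/m³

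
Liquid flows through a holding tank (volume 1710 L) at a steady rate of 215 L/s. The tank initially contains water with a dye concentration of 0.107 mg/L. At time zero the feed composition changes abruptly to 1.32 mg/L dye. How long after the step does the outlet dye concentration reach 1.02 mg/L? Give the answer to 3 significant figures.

11.1 s

Transient balance on the dissolved component: V dC/dt = Q(C_in − C), so τ = V/Q = 7.9535 s.
C(t) = C_in + (C₀ − C_in) e^(−t/τ). Set C = 1.02 and solve for t:
e^(−t/τ) = (C − C_in)/(C₀ − C_in) = (1.02 − 1.32)/(0.107 − 1.32) = 0.24732
t = −τ ln(…) = 7.9535 × 1.3971 = 11.112 s.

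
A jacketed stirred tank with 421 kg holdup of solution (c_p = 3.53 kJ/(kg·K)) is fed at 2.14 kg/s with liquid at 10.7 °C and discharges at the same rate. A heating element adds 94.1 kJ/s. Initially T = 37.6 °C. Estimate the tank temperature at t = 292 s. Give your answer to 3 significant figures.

Energy balance: M c_p dT/dt = ṁ c_p (T_in − T) + 94.1.
τ = M/ṁ = 196.73 s; T_ss = T_in + Q̇/(ṁ c_p) = 10.7 + 94.1/(2.14·3.53) = 23.157 °C.
T approaches T_ss exponentially: T(t) = T_ss + (T₀ − T_ss) e^(−t/τ).
T(292) = 23.157 + (14.443)·e^(−292/196.73) = 23.157 + (14.443)·0.22667 = 26.430 °C.

26.4 °C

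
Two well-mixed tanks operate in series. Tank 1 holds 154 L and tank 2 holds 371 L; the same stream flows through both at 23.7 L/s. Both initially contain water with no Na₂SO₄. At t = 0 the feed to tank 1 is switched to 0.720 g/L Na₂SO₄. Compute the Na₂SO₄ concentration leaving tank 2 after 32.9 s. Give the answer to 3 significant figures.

Time constants: τᵢ = Vᵢ/Q for each well-mixed tank.
τ₁ = 154/23.7 = 6.4979 s; τ₂ = 371/23.7 = 15.654 s.
Tank 1: C₁ = C_in(1 − e^(−t/τ₁)). Tank 2 (τ₁ ≠ τ₂): C₂ = C_in[1 − (τ₁ e^(−t/τ₁) − τ₂ e^(−t/τ₂))/(τ₁ − τ₂)].
At t = 32.9: e^(−t/τ₁) = 0.0063254, e^(−t/τ₂) = 0.12225.
C₂ = 0.720·[1 − (6.4979·0.0063254 − 15.654·0.12225)/(-9.1561)] = 0.720·0.79548 = 0.57275 g/L.

0.573 g/L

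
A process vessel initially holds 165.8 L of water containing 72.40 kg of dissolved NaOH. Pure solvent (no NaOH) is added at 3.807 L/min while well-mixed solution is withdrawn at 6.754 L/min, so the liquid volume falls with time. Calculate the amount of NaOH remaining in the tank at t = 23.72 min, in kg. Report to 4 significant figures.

Total volume: dV/dt = Q_in − Q_out = -2.94700 L/min, so V(t) = 165.8 − 2.94700 t and V(23.72) = 95.8972 L.
Species balance (pure solvent in): dm/dt = −Q_out · m/V(t).
Separate: dm/m = −Q_out dt/V(t) ⇒ ln(m/m₀) = −(Q_out/(Q_in−Q_out)) ln(V/V₀).
m = m₀ (V₀/V)^(Q_out/(Q_in−Q_out)) = 72.40 × (165.8/95.8972)^(-2.29182) = 20.6439 kg.

20.64 kg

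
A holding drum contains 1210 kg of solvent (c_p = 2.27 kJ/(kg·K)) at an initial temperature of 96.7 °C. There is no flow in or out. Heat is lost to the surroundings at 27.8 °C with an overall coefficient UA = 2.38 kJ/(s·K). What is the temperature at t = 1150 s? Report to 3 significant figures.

53.2 °C

Unsteady energy balance on the tank contents: M c_p dT/dt = −UA(T − T_amb).
dT/dt = (T_ss − T)/τ with T_ss = T_amb = 27.800 °C, τ = M c_p/UA = 1210·2.27/2.38 = 1154.1 s.
Integrating: T(t) = T_ss + (T₀ − T_ss) e^(−t/τ).
T(1150) = 27.800 + (68.900)·0.36918 = 53.237 °C.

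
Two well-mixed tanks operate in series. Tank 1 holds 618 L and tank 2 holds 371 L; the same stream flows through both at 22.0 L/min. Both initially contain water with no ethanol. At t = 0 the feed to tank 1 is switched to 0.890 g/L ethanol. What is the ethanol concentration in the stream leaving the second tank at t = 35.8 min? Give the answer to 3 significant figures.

0.427 g/L

Time constants: τᵢ = Vᵢ/Q for each well-mixed tank.
τ₁ = 618/22.0 = 28.091 min; τ₂ = 371/22.0 = 16.864 min.
Solving the cascade with C₁(0)=C₂(0)=0 gives C₂(t) = C_in[1 − (τ₁ e^(−t/τ₁) − τ₂ e^(−t/τ₂))/(τ₁ − τ₂)].
At t = 35.8: e^(−t/τ₁) = 0.27959, e^(−t/τ₂) = 0.11968.
C₂ = 0.890·[1 − (28.091·0.27959 − 16.864·0.11968)/(11.227)] = 0.890·0.48023 = 0.42740 g/L.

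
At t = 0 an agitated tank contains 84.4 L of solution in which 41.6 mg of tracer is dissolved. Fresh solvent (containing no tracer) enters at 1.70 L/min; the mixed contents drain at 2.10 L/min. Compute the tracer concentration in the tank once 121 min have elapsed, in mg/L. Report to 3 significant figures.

0.0132 mg/L

Let m(t) be the amount of tracer. Volume: V(t) = V₀ + (Q_in − Q_out) t = 84.4 − 0.40000 t; V(121) = 36.000 L.
No tracer enters, so dm/dt = −Q_out · (m/V).
dm/m = −Q_out dt/(V₀ − 0.40000 t); integrating gives ln(m/m₀) = −(Q_out/(Q_in−Q_out)) ln(V/V₀).
m = m₀ (V₀/V)^(Q_out/(Q_in−Q_out)) = 41.6 × (84.4/36.000)^(-5.2500) = 0.47466 mg.
C = m/V = 0.47466/36.000 = 0.013185 mg/L.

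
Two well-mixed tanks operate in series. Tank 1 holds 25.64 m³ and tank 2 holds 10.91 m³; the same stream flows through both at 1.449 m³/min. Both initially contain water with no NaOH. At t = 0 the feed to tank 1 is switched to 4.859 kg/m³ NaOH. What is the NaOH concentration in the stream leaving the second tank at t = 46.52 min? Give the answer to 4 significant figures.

Each tank obeys Vᵢ dCᵢ/dt = Q(Cᵢ₋₁ − Cᵢ), so τᵢ = Vᵢ/Q.
τ₁ = 25.64/1.449 = 17.6950 min; τ₂ = 10.91/1.449 = 7.52933 min.
Solving the cascade with C₁(0)=C₂(0)=0 gives C₂(t) = C_in[1 − (τ₁ e^(−t/τ₁) − τ₂ e^(−t/τ₂))/(τ₁ − τ₂)].
At t = 46.52: e^(−t/τ₁) = 0.0721508, e^(−t/τ₂) = 0.00207353.
C₂ = 4.859·[1 − (17.6950·0.0721508 − 7.52933·0.00207353)/(10.1656)] = 4.859·0.875945 = 4.25622 kg/m³.

4.256 kg/m³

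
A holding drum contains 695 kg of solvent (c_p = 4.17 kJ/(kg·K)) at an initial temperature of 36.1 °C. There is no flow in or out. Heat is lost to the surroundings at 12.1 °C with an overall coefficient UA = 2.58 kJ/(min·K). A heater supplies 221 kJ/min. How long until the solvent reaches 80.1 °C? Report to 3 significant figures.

1400 min

Heat balance on the well-mixed liquid: M c_p dT/dt = −UA(T − T_amb) + Q̇.
τ = M c_p/UA = 1123.3 min; T_ss = T_amb + Q̇/UA = 12.1 + 221/2.58 = 97.759 °C.
T(t) = T_ss + (T₀ − T_ss)e^(−t/τ); set T = 80.1:
t = −τ ln[(T − T_ss)/(T₀ − T_ss)] = −1123.3 · ln(0.28640) = 1404.6 min.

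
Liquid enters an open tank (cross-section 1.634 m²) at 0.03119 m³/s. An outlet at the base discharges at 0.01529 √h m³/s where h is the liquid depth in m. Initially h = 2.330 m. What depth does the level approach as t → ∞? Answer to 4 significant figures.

Level balance: A dh/dt = 0.03119 − 0.01529 √h. Setting dh/dt = 0:
Q_in = 0.01529 √h_ss ⇒ √h_ss = 0.03119/0.01529 = 2.03990.
h_ss = 2.03990² = 4.16117 m. (Since h₀ = 2.330 m < h_ss, the level will rise toward this value.)

4.161 m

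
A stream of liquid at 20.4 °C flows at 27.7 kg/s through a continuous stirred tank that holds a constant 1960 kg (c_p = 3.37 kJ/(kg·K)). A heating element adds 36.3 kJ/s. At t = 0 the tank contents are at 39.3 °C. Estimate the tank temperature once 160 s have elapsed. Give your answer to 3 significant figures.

22.7 °C

First-law balance (no shaft work): M c_p dT/dt = ṁ c_p (T_in − T) + 36.3.
Rearrange: dT/dt = (T_ss − T)/τ with τ = M/ṁ = 70.758 s and T_ss = T_in + Q̇/(ṁ c_p) = 20.789 °C.
T approaches T_ss exponentially: T(t) = T_ss + (T₀ − T_ss) e^(−t/τ).
T(160) = 20.789 + (18.511)·e^(−160/70.758) = 20.789 + (18.511)·0.10422 = 22.718 °C.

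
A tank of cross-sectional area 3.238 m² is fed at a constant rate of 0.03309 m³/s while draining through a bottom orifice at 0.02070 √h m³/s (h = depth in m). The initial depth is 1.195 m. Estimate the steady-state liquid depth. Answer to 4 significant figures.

Volume balance on the tank: A dh/dt = Q_in − 0.02070 √h. At steady state dh/dt = 0:
Q_in = 0.02070 √h_ss ⇒ √h_ss = 0.03309/0.02070 = 1.59855.
h_ss = 1.59855² = 2.55536 m. (Since h₀ = 1.195 m < h_ss, the level will rise toward this value.)

2.555 m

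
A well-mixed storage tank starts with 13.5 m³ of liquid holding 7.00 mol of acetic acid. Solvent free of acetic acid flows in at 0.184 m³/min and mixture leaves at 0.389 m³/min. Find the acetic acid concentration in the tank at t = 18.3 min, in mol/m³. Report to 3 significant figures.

0.387 mol/m³

Let m(t) be the amount of acetic acid. Volume: V(t) = V₀ + (Q_in − Q_out) t = 13.5 − 0.20500 t; V(18.3) = 9.7485 m³.
Species balance (pure solvent in): dm/dt = −Q_out · m/V(t).
Separate: dm/m = −Q_out dt/V(t) ⇒ ln(m/m₀) = −(Q_out/(Q_in−Q_out)) ln(V/V₀).
m = m₀ (V₀/V)^(Q_out/(Q_in−Q_out)) = 7.00 × (13.5/9.7485)^(-1.8976) = 3.7739 mol.
C = m/V = 3.7739/9.7485 = 0.38713 mol/m³.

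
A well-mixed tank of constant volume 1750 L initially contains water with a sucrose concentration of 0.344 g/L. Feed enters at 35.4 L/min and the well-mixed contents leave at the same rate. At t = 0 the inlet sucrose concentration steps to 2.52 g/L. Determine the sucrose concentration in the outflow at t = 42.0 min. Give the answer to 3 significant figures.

1.59 g/L

Species balance on the tank: V dC/dt = Q(C_in − C).
So dC/dt = (C_in − C)/τ with τ = V/Q = 1750/35.4 = 49.435 min.
Solution: C(t) = C_in + (C₀ − C_in) e^(−t/τ).
C(42.0) = 2.52 + (0.344 − 2.52)·e^(−42.0/49.435) = 2.52 + (-2.1760)·0.42759 = 1.5896 g/L.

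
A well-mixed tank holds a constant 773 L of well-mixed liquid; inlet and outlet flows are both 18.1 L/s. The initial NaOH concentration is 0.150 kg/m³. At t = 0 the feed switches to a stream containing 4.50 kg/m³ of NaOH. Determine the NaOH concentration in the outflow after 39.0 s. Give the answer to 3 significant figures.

2.75 kg/m³

Transient balance on the dissolved component: V dC/dt = Q(C_in − C).
Time constant τ = V/Q = 773/18.1 = 42.707 s.
C approaches C_in exponentially: C(t) = C_in + (C₀ − C_in) e^(−t/τ).
C(39.0) = 4.50 + (0.150 − 4.50)·e^(−39.0/42.707) = 4.50 + (-4.3500)·0.40124 = 2.7546 kg/m³.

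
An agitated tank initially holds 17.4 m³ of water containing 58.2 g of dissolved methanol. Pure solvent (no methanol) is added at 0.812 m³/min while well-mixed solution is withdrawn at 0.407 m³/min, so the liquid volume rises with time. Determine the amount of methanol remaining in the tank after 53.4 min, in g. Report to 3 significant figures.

25.8 g

Let m(t) be the amount of methanol. Volume: V(t) = V₀ + (Q_in − Q_out) t = 17.4 + 0.40500 t; V(53.4) = 39.027 m³.
Species balance (pure solvent in): dm/dt = −Q_out · m/V(t).
Separate: dm/m = −Q_out dt/V(t) ⇒ ln(m/m₀) = −(Q_out/(Q_in−Q_out)) ln(V/V₀).
m = m₀ (V₀/V)^(Q_out/(Q_in−Q_out)) = 58.2 × (17.4/39.027)^(1.0049) = 25.845 g.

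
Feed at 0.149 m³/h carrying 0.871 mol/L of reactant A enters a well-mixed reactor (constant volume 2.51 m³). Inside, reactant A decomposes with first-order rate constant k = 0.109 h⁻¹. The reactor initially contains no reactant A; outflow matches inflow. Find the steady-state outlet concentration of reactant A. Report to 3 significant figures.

Accumulation = in − out − consumed: V dC/dt = Q C_in − Q C − k V C.
At steady state: 0 = Q C_in − (Q + kV) C_ss, so C_ss = Q C_in/(Q + kV).
C_ss = 0.149·0.871/(0.149 + 0.109·2.51) = 0.12978/0.42259 = 0.30710 mol/L.

0.307 mol/L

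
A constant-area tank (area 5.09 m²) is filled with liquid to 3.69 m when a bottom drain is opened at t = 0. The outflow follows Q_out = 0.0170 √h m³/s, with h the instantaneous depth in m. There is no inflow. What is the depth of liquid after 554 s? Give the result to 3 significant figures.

0.992 m

Mass balance (ρ constant): A dh/dt = −0.0170 √h.
This is separable: 2 d(√h)/dt = −0.0170/A, so √h = √h₀ − (0.0170/(2A)) t.
√h = √3.69 − 0.0170·554/(2·5.09) = 1.9209 − 0.92515 = 0.99579.
h = 0.99579² = 0.99160 m.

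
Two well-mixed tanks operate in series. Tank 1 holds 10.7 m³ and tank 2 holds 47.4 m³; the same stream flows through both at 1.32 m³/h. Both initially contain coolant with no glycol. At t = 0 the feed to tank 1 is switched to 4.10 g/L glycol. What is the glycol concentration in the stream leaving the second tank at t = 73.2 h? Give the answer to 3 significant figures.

3.41 g/L

Time constants: τᵢ = Vᵢ/Q for each well-mixed tank.
τ₁ = 10.7/1.32 = 8.1061 h; τ₂ = 47.4/1.32 = 35.909 h.
Solving the cascade with C₁(0)=C₂(0)=0 gives C₂(t) = C_in[1 − (τ₁ e^(−t/τ₁) − τ₂ e^(−t/τ₂))/(τ₁ − τ₂)].
At t = 73.2: e^(−t/τ₁) = 0.00011973, e^(−t/τ₂) = 0.13023.
C₂ = 4.10·[1 − (8.1061·0.00011973 − 35.909·0.13023)/(-27.803)] = 4.10·0.83184 = 3.4105 g/L.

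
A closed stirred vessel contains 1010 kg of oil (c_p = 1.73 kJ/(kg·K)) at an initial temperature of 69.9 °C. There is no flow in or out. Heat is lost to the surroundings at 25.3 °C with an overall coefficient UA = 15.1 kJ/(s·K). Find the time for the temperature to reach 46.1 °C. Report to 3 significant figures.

88.3 s

M c_p dT/dt = −UA(T − T_amb).
τ = M c_p/UA = 115.72 s; T_ss = T_amb = 25.300 °C.
T(t) = T_ss + (T₀ − T_ss)e^(−t/τ); set T = 46.1:
t = −τ ln[(T − T_ss)/(T₀ − T_ss)] = −115.72 · ln(0.46637) = 88.265 s.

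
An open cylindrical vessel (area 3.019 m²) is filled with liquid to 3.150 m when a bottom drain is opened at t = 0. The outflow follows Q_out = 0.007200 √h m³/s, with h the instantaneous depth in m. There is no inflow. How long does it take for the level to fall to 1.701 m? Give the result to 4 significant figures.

Volume balance on the tank: A dh/dt = −0.007200 √h.
This is separable: 2 d(√h)/dt = −0.007200/A, so √h = √h₀ − (0.007200/(2A)) t.
t = 2A(√h₀ − √h)/0.007200 = 2·3.019·(√3.150 − √1.701)/0.007200
  = 6.03800 × (1.77482 − 1.30422) / 0.007200 = 394.650 s.

394.7 s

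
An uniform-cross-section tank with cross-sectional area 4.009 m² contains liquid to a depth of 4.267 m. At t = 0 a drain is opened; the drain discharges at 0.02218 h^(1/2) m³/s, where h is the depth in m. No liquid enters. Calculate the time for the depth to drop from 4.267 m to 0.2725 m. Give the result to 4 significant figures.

558.0 s

With no inflow, A dh/dt = −0.02218 √h.
This is separable: 2 d(√h)/dt = −0.02218/A, so √h = √h₀ − (0.02218/(2A)) t.
t = 2A(√h₀ − √h)/0.02218 = 2·4.009·(√4.267 − √0.2725)/0.02218
  = 8.01800 × (2.06567 − 0.522015) / 0.02218 = 558.027 s.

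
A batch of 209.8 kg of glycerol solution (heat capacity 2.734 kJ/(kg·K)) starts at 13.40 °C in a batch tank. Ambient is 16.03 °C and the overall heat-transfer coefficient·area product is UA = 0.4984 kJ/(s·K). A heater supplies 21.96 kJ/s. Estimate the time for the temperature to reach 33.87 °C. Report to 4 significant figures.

664.0 s

Unsteady energy balance on the tank contents: M c_p dT/dt = −UA(T − T_amb) + Q̇.
τ = M c_p/UA = 1150.87 s; T_ss = T_amb + Q̇/UA = 16.03 + 21.96/0.4984 = 60.0910 °C.
T(t) = T_ss + (T₀ − T_ss)e^(−t/τ); set T = 33.87:
t = −τ ln[(T − T_ss)/(T₀ − T_ss)] = −1150.87 · ln(0.561586) = 664.041 s.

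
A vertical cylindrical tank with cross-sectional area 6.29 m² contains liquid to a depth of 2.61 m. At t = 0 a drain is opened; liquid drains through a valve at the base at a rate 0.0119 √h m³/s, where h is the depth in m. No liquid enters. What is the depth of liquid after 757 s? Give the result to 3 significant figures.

0.809 m

With no inflow, A dh/dt = −0.0119 √h.
This is separable: 2 d(√h)/dt = −0.0119/A, so √h = √h₀ − (0.0119/(2A)) t.
√h = √2.61 − 0.0119·757/(2·6.29) = 1.6155 − 0.71608 = 0.89947.
h = 0.89947² = 0.80904 m.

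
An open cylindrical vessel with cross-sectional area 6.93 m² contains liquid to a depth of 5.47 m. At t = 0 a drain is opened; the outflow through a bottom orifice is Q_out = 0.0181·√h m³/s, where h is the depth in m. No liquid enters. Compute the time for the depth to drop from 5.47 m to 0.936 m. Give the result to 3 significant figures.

A dh/dt = −Q_out = −0.0181 √h.
This is separable: 2 d(√h)/dt = −0.0181/A, so √h = √h₀ − (0.0181/(2A)) t.
t = 2A(√h₀ − √h)/0.0181 = 2·6.93·(√5.47 − √0.936)/0.0181
  = 13.860 × (2.3388 − 0.96747) / 0.0181 = 1050.1 s.

1050 s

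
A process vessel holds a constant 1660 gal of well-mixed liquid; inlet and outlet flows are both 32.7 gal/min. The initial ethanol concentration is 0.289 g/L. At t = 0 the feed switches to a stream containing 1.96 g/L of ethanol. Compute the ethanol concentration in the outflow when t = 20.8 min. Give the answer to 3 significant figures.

Unsteady species balance (constant V, well mixed): V dC/dt = Q(C_in − C).
So dC/dt = (C_in − C)/τ with τ = V/Q = 1660/32.7 = 50.765 min.
C approaches C_in exponentially: C(t) = C_in + (C₀ − C_in) e^(−t/τ).
C(20.8) = 1.96 + (0.289 − 1.96)·e^(−20.8/50.765) = 1.96 + (-1.6710)·0.66383 = 0.85075 g/L.

0.851 g/L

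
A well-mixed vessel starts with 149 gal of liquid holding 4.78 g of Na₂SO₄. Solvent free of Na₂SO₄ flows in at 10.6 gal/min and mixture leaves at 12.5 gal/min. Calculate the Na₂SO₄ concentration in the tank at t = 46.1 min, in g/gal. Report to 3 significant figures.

0.000228 g/gal

Total volume: dV/dt = Q_in − Q_out = -1.9000 gal/min, so V(t) = 149 − 1.9000 t and V(46.1) = 61.410 gal.
Solute balance: dm/dt = 0 − Q_out C = −Q_out m/V(t).
Separate: dm/m = −Q_out dt/V(t) ⇒ ln(m/m₀) = −(Q_out/(Q_in−Q_out)) ln(V/V₀).
m = m₀ (V₀/V)^(Q_out/(Q_in−Q_out)) = 4.78 × (149/61.410)^(-6.5789) = 0.014024 g.
C = m/V = 0.014024/61.410 = 0.00022837 g/gal.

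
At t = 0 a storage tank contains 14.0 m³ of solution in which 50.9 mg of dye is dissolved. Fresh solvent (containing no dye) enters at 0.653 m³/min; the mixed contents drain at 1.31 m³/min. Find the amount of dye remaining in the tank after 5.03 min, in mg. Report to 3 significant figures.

29.8 mg

Total volume: dV/dt = Q_in − Q_out = -0.65700 m³/min, so V(t) = 14.0 − 0.65700 t and V(5.03) = 10.695 m³.
No dye enters, so dm/dt = −Q_out · (m/V).
dm/m = −Q_out dt/(V₀ − 0.65700 t); integrating gives ln(m/m₀) = −(Q_out/(Q_in−Q_out)) ln(V/V₀).
m = m₀ (V₀/V)^(Q_out/(Q_in−Q_out)) = 50.9 × (14.0/10.695)^(-1.9939) = 29.755 mg.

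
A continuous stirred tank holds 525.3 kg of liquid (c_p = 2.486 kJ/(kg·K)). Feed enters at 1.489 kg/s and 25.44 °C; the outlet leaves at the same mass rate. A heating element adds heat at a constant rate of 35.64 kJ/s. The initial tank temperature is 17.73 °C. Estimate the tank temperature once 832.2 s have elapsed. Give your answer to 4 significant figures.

M c_p dT/dt = ṁ c_p (T_in − T) + Q̇.
τ = M/ṁ = 352.787 s; T_ss = T_in + Q̇/(ṁ c_p) = 25.44 + 35.64/(1.489·2.486) = 35.0681 °C.
Solution: T(t) = T_ss + (T₀ − T_ss) e^(−t/τ).
T(832.2) = 35.0681 + (-17.3381)·e^(−832.2/352.787) = 35.0681 + (-17.3381)·0.0945213 = 33.4293 °C.

33.43 °C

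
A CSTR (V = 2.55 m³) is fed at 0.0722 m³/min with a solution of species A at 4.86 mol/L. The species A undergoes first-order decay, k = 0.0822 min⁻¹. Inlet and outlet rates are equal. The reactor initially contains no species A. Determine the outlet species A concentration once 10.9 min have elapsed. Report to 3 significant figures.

Accumulation = in − out − consumed: V dC/dt = Q C_in − Q C − k V C.
This is linear with rate a = Q/V + k = 0.11051 min⁻¹.
C_ss = Q C_in/(Q + kV) = 1.2451 mol/L; C(t) = C_ss + (C₀ − C_ss) e^(−a t).
C(10.9) = 1.2451 + (-1.2451)·e^(−0.11051·10.9) = 1.2451 + (-1.2451)·0.29981 = 0.87183 mol/L.

0.872 mol/L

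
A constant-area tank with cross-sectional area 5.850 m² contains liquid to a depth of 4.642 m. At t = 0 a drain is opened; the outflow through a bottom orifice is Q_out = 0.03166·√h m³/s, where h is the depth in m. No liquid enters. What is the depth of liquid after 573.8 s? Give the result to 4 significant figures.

A dh/dt = −Q_out = −0.03166 √h.
This is separable: 2 d(√h)/dt = −0.03166/A, so √h = √h₀ − (0.03166/(2A)) t.
√h = √4.642 − 0.03166·573.8/(2·5.850) = 2.15453 − 1.55269 = 0.601837.
h = 0.601837² = 0.362208 m.

0.3622 m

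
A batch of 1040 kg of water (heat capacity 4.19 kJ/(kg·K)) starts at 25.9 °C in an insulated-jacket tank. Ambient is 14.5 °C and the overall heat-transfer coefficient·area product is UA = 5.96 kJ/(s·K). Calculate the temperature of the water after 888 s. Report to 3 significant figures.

Heat balance on the well-mixed liquid: M c_p dT/dt = −UA(T − T_amb).
dT/dt = (T_ss − T)/τ with T_ss = T_amb = 14.500 °C, τ = M c_p/UA = 1040·4.19/5.96 = 731.14 s.
This is linear first-order; T(t) = T_ss + (T₀ − T_ss) e^(−t/τ).
T(888) = 14.500 + (11.400)·0.29685 = 17.884 °C.

17.9 °C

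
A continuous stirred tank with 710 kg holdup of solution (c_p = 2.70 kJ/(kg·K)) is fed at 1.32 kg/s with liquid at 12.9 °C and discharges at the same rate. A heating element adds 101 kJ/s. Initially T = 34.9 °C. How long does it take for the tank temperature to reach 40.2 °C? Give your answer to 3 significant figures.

Unsteady energy balance on the tank contents: M c_p dT/dt = ṁ c_p (T_in − T) + 101.
τ = M/ṁ = 537.88 s; T_ss = T_in + Q̇/(ṁ c_p) = 41.239 °C.
T(t) = T_ss + (T₀ − T_ss) e^(−t/τ). Set T = 40.2:
e^(−t/τ) = (40.2 − 41.239)/(34.9 − 41.239) = 0.16390
t = −537.88 · ln(0.16390) = 972.76 s.

973 s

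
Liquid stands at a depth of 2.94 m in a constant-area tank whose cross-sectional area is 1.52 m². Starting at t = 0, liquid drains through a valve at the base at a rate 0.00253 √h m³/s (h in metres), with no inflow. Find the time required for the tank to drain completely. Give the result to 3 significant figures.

2060 s

Volume balance on the tank: A dh/dt = −0.00253 √h.
This is separable: 2 d(√h)/dt = −0.00253/A, so √h = √h₀ − (0.00253/(2A)) t.
Set h = 0: 2√h₀ = (0.00253/A) t_empty ⇒ t_empty = 2A√h₀/0.00253.
t_empty = 2·1.52·√2.94/0.00253 = 3.0400·1.7146/0.00253 = 2060.3 s.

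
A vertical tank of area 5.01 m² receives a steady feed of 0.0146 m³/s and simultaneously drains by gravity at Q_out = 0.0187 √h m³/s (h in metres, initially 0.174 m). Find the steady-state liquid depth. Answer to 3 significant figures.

Mass balance (ρ constant): A dh/dt = Q_in − 0.0187 √h. At steady state dh/dt = 0:
Q_in = 0.0187 √h_ss ⇒ √h_ss = 0.0146/0.0187 = 0.78075.
h_ss = 0.78075² = 0.60957 m. (Since h₀ = 0.174 m < h_ss, the level will rise toward this value.)

0.610 m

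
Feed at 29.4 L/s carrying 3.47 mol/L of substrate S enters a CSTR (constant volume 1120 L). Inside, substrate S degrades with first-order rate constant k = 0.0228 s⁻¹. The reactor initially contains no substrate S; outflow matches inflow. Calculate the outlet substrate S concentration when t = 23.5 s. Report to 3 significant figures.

V dC/dt = Q(C_in − C) − k V C.
dC/dt = (Q/V) C_in − (Q/V + k) C; effective rate a = Q/V + k = 0.026250 + 0.0228 = 0.049050 s⁻¹.
C_ss = Q C_in/(Q + kV) = 1.8570 mol/L; C(t) = C_ss + (C₀ − C_ss) e^(−a t).
C(23.5) = 1.8570 + (-1.8570)·e^(−0.049050·23.5) = 1.8570 + (-1.8570)·0.31579 = 1.2706 mol/L.

1.27 mol/L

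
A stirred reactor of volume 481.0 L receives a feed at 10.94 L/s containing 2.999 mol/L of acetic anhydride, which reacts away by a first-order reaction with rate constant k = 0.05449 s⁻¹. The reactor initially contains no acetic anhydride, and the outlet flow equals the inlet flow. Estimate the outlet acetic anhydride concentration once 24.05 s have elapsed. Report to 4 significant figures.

0.7453 mol/L

Accumulation = in − out − consumed: V dC/dt = Q C_in − Q C − k V C.
This is linear with rate a = Q/V + k = 0.0772343 s⁻¹.
C_ss = Q C_in/(Q + kV) = 0.883158 mol/L; C(t) = C_ss + (C₀ − C_ss) e^(−a t).
C(24.05) = 0.883158 + (-0.883158)·e^(−0.0772343·24.05) = 0.883158 + (-0.883158)·0.156065 = 0.745329 mol/L.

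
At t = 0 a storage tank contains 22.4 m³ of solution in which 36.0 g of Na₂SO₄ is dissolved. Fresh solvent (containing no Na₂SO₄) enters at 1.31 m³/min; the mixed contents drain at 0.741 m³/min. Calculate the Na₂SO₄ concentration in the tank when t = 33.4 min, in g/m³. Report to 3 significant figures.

0.391 g/m³

Let m(t) be the amount of Na₂SO₄. Volume: V(t) = V₀ + (Q_in − Q_out) t = 22.4 + 0.56900 t; V(33.4) = 41.405 m³.
No Na₂SO₄ enters, so dm/dt = −Q_out · (m/V).
Separate: dm/m = −Q_out dt/V(t) ⇒ ln(m/m₀) = −(Q_out/(Q_in−Q_out)) ln(V/V₀).
m = m₀ (V₀/V)^(Q_out/(Q_in−Q_out)) = 36.0 × (22.4/41.405)^(1.3023) = 16.175 g.
C = m/V = 16.175/41.405 = 0.39066 g/m³.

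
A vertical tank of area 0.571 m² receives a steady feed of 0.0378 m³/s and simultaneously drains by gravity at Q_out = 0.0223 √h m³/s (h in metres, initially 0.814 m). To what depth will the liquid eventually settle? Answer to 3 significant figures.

2.87 m

Level balance: A dh/dt = 0.0378 − 0.0223 √h. Setting dh/dt = 0:
Q_in = 0.0223 √h_ss ⇒ √h_ss = 0.0378/0.0223 = 1.6951.
h_ss = 1.6951² = 2.8733 m. (Since h₀ = 0.814 m < h_ss, the level will rise toward this value.)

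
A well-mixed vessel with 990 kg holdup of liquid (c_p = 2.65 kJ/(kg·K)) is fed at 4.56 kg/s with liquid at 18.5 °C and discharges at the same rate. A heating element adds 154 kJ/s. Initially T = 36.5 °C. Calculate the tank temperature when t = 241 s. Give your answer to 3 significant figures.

33.0 °C

M c_p dT/dt = ṁ c_p (T_in − T) + Q̇.
τ = M/ṁ = 217.11 s; T_ss = T_in + Q̇/(ṁ c_p) = 18.5 + 154/(4.56·2.65) = 31.244 °C.
T approaches T_ss exponentially: T(t) = T_ss + (T₀ − T_ss) e^(−t/τ).
T(241) = 31.244 + (5.2559)·e^(−241/217.11) = 31.244 + (5.2559)·0.32954 = 32.976 °C.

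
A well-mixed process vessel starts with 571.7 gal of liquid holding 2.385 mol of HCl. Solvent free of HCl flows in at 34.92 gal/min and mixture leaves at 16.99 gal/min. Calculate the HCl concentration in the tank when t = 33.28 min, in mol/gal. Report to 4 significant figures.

0.001037 mol/gal

Let m(t) be the amount of HCl. Volume: V(t) = V₀ + (Q_in − Q_out) t = 571.7 + 17.9300 t; V(33.28) = 1168.41 gal.
Solute balance: dm/dt = 0 − Q_out C = −Q_out m/V(t).
Separate: dm/m = −Q_out dt/V(t) ⇒ ln(m/m₀) = −(Q_out/(Q_in−Q_out)) ln(V/V₀).
m = m₀ (V₀/V)^(Q_out/(Q_in−Q_out)) = 2.385 × (571.7/1168.41)^(0.947574) = 1.21153 mol.
C = m/V = 1.21153/1168.41 = 0.00103691 mol/gal.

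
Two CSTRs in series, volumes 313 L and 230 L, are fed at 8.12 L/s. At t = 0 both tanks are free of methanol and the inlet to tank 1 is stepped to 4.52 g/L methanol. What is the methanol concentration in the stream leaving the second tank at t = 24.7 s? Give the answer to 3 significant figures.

Time constants: τᵢ = Vᵢ/Q for each well-mixed tank.
τ₁ = 313/8.12 = 38.547 s; τ₂ = 230/8.12 = 28.325 s.
Solving the cascade with C₁(0)=C₂(0)=0 gives C₂(t) = C_in[1 − (τ₁ e^(−t/τ₁) − τ₂ e^(−t/τ₂))/(τ₁ − τ₂)].
At t = 24.7: e^(−t/τ₁) = 0.52688, e^(−t/τ₂) = 0.41811.
C₂ = 4.52·[1 − (38.547·0.52688 − 28.325·0.41811)/(10.222)] = 4.52·0.17170 = 0.77606 g/L.

0.776 g/L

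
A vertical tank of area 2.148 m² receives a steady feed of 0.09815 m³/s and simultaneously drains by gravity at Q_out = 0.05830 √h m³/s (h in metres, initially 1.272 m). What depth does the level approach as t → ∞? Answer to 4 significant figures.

2.834 m

Level balance: A dh/dt = 0.09815 − 0.05830 √h. Setting dh/dt = 0:
Q_in = 0.05830 √h_ss ⇒ √h_ss = 0.09815/0.05830 = 1.68353.
h_ss = 1.68353² = 2.83428 m. (Since h₀ = 1.272 m < h_ss, the level will rise toward this value.)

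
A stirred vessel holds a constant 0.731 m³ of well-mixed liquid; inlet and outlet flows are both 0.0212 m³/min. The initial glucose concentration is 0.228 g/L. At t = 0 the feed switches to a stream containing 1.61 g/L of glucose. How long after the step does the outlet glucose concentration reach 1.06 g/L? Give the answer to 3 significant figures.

31.8 min

Species balance: V dC/dt = Q(C_in − C) ⇒ τ = V/Q = 34.481 min.
C(t) = C_in + (C₀ − C_in) e^(−t/τ). Set C = 1.06 and solve for t:
e^(−t/τ) = (C − C_in)/(C₀ − C_in) = (1.06 − 1.61)/(0.228 − 1.61) = 0.39797
t = −τ ln(…) = 34.481 × 0.92137 = 31.770 min.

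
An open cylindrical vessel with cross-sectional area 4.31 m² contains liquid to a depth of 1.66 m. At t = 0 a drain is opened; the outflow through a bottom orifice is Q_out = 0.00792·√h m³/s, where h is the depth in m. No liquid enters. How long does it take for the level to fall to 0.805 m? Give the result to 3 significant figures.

Accumulation of liquid (constant cross-section A): A dh/dt = −0.00792 √h.
Separate and integrate: 2(√h − √h₀) = −(0.00792/A) t.
t = 2A(√h₀ − √h)/0.00792 = 2·4.31·(√1.66 − √0.805)/0.00792
  = 8.6200 × (1.2884 − 0.89722) / 0.00792 = 425.77 s.

426 s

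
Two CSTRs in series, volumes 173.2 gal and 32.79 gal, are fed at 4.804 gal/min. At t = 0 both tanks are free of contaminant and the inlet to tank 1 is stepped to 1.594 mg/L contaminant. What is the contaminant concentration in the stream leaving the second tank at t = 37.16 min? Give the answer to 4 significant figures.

Species balance on tank i: dCᵢ/dt = (Cᵢ₋₁ − Cᵢ)/τᵢ with τᵢ = Vᵢ/Q.
τ₁ = 173.2/4.804 = 36.0533 min; τ₂ = 32.79/4.804 = 6.82556 min.
Tank 1: C₁ = C_in(1 − e^(−t/τ₁)). Tank 2 (τ₁ ≠ τ₂): C₂ = C_in[1 − (τ₁ e^(−t/τ₁) − τ₂ e^(−t/τ₂))/(τ₁ − τ₂)].
At t = 37.16: e^(−t/τ₁) = 0.356758, e^(−t/τ₂) = 0.00432112.
C₂ = 1.594·[1 − (36.0533·0.356758 − 6.82556·0.00432112)/(29.2277)] = 1.594·0.560937 = 0.894133 mg/L.

0.8941 mg/L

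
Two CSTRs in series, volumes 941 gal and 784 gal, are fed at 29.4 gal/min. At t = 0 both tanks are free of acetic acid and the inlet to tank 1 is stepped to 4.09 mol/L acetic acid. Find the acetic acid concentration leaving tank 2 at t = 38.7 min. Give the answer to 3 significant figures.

Each tank obeys Vᵢ dCᵢ/dt = Q(Cᵢ₋₁ − Cᵢ), so τᵢ = Vᵢ/Q.
τ₁ = 941/29.4 = 32.007 min; τ₂ = 784/29.4 = 26.667 min.
Solving the cascade with C₁(0)=C₂(0)=0 gives C₂(t) = C_in[1 − (τ₁ e^(−t/τ₁) − τ₂ e^(−t/τ₂))/(τ₁ − τ₂)].
At t = 38.7: e^(−t/τ₁) = 0.29846, e^(−t/τ₂) = 0.23428.
C₂ = 4.09·[1 − (32.007·0.29846 − 26.667·0.23428)/(5.3401)] = 4.09·0.38103 = 1.5584 mol/L.

1.56 mol/L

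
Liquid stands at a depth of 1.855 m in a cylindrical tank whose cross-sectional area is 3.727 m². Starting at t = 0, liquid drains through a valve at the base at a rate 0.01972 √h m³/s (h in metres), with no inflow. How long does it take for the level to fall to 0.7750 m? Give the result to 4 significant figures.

182.1 s

With no inflow, A dh/dt = −0.01972 √h.
This is separable: 2 d(√h)/dt = −0.01972/A, so √h = √h₀ − (0.01972/(2A)) t.
t = 2A(√h₀ − √h)/0.01972 = 2·3.727·(√1.855 − √0.7750)/0.01972
  = 7.45400 × (1.36198 − 0.880341) / 0.01972 = 182.057 s.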